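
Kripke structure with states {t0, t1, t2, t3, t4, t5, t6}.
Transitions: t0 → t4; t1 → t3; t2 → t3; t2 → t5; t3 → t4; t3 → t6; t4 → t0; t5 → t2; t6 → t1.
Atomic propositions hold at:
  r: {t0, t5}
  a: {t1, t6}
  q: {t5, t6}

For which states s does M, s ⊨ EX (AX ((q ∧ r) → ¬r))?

{t0, t1, t2, t3, t4, t6}

Sat(q ∧ r) = {t5}
Sat(¬r) = {t1, t2, t3, t4, t6}
Sat((q ∧ r) → ¬r) = {t0, t1, t2, t3, t4, t6}
Sat(AX ((q ∧ r) → ¬r)) = {s : every successor in {t0, t1, t2, t3, t4, t6}} = {t0, t1, t3, t4, t5, t6}
Sat(EX (AX ((q ∧ r) → ¬r))) = {s : some successor in {t0, t1, t3, t4, t5, t6}} = {t0, t1, t2, t3, t4, t6}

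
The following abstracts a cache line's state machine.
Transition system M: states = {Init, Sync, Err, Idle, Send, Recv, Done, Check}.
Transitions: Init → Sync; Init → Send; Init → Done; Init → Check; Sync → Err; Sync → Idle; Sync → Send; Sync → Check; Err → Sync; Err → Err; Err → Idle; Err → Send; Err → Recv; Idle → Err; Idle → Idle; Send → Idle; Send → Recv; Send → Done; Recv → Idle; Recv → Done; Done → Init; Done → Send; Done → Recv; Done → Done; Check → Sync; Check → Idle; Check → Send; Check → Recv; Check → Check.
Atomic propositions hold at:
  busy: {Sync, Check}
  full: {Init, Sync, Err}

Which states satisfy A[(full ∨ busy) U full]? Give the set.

Sat(full ∨ busy) = {Init, Sync, Err, Check}
A[(full ∨ busy) U full]: least fixpoint, start Z0 = Sat(full) = {Init, Sync, Err}, add states in Sat(full ∨ busy) with every successor in Z. Already a fixed point.
Sat(A[(full ∨ busy) U full]) = {Init, Sync, Err}

{Init, Sync, Err}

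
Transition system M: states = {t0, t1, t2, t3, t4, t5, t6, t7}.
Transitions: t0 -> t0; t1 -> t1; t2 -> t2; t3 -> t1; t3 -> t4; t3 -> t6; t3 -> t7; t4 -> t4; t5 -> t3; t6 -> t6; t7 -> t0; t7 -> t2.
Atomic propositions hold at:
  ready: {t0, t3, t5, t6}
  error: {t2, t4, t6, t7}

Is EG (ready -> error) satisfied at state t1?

Sat(ready -> error) = {t1, t2, t4, t6, t7}
EG (ready -> error): greatest fixpoint, start Z0 = {t1, t2, t4, t6, t7}, keep only states in Sat with some successor in Z. Already a fixed point.
Sat(EG (ready -> error)) = {t1, t2, t4, t6, t7}
t1 ∈ Sat(EG (ready -> error)) = {t1, t2, t4, t6, t7}, so the formula holds at t1.

Yes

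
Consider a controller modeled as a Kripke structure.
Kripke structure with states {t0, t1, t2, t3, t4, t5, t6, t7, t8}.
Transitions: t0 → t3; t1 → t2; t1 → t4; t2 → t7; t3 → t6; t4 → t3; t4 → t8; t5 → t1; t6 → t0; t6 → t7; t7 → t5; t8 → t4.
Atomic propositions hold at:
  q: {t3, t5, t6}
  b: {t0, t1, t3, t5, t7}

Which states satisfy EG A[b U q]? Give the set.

{t0, t3, t6}

A[b U q]: least fixpoint, start Z0 = Sat(q) = {t3, t5, t6}, add states in Sat(b) with every successor in Z. Z1 = {t0, t3, t5, t6, t7}; fixed.
Sat(A[b U q]) = {t0, t3, t5, t6, t7}
EG A[b U q]: greatest fixpoint, start Z0 = {t0, t3, t5, t6, t7}, keep only states in Sat with some successor in Z. Z1 = {t0, t3, t6, t7}; Z2 = {t0, t3, t6}; fixed.
Sat(EG A[b U q]) = {t0, t3, t6}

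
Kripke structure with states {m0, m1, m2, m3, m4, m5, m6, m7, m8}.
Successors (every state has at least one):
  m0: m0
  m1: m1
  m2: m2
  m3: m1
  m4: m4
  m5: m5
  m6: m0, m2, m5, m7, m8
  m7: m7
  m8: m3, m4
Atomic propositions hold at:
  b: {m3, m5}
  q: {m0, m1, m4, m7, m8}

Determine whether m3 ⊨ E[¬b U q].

No

Sat(¬b) = {m0, m1, m2, m4, m6, m7, m8}
E[¬b U q]: least fixpoint, start Z0 = Sat(q) = {m0, m1, m4, m7, m8}, add states in Sat(¬b) with some successor in Z. Z1 = {m0, m1, m4, m6, m7, m8}; fixed.
Sat(E[¬b U q]) = {m0, m1, m4, m6, m7, m8}
m3 ∉ Sat(E[¬b U q]) = {m0, m1, m4, m6, m7, m8}, so the formula does not hold at m3.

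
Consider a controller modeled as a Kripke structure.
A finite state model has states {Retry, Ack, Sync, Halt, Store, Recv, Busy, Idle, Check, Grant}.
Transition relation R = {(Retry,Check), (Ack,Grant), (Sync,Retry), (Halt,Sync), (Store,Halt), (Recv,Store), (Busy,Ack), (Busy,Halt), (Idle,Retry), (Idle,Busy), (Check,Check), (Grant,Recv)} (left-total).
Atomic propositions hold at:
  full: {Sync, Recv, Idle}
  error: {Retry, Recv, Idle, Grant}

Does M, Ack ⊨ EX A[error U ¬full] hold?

Yes

Sat(¬full) = {Retry, Ack, Halt, Store, Busy, Check, Grant}
A[error U ¬full]: least fixpoint, start Z0 = Sat(¬full) = {Retry, Ack, Halt, Store, Busy, Check, Grant}, add states in Sat(error) with every successor in Z. Z1 = {Retry, Ack, Halt, Store, Recv, Busy, Idle, Check, Grant}; fixed.
Sat(A[error U ¬full]) = {Retry, Ack, Halt, Store, Recv, Busy, Idle, Check, Grant}
Sat(EX A[error U ¬full]) = {s : some successor in {Retry, Ack, Halt, Store, Recv, Busy, Idle, Check, Grant}} = {Retry, Ack, Sync, Store, Recv, Busy, Idle, Check, Grant}
Ack ∈ Sat(EX A[error U ¬full]) = {Retry, Ack, Sync, Store, Recv, Busy, Idle, Check, Grant}, so the formula holds at Ack.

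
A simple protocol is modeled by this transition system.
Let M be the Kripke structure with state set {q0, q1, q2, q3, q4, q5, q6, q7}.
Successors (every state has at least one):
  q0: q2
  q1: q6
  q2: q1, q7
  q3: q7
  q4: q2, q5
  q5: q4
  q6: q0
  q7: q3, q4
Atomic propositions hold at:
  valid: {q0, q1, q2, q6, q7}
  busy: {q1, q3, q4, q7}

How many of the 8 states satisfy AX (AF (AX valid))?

3

Sat(AX valid) = {s : every successor in {q0, q1, q2, q6, q7}} = {q0, q1, q2, q3, q6}
AF (AX valid): least fixpoint, start Z0 = {q0, q1, q2, q3, q6}, add states with every successor in Z. Already a fixed point.
Sat(AF (AX valid)) = {q0, q1, q2, q3, q6}
Sat(AX (AF (AX valid))) = {s : every successor in {q0, q1, q2, q3, q6}} = {q0, q1, q6}
|Sat(AX (AF (AX valid)))| = |{q0, q1, q6}| = 3.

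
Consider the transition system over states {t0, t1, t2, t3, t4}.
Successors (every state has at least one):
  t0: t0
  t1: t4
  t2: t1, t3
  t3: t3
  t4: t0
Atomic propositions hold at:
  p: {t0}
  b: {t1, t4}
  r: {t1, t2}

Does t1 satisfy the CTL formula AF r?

Yes

AF r: least fixpoint, start Z0 = {t1, t2}, add states with every successor in Z. Already a fixed point.
Sat(AF r) = {t1, t2}
t1 ∈ Sat(AF r) = {t1, t2}, so the formula holds at t1.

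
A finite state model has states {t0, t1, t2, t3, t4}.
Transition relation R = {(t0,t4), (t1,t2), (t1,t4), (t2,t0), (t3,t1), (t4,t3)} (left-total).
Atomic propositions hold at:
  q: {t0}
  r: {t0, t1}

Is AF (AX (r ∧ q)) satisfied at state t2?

Sat(r ∧ q) = {t0}
Sat(AX (r ∧ q)) = {s : every successor in {t0}} = {t2}
AF (AX (r ∧ q)): least fixpoint, start Z0 = {t2}, add states with every successor in Z. Already a fixed point.
Sat(AF (AX (r ∧ q))) = {t2}
t2 ∈ Sat(AF (AX (r ∧ q))) = {t2}, so the formula holds at t2.

Yes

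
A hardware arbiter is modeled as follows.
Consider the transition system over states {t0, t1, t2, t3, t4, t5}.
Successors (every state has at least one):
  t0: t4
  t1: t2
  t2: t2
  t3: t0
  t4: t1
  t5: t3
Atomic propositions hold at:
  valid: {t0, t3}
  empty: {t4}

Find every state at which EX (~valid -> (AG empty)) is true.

Sat(~valid) = {t1, t2, t4, t5}
AG empty: greatest fixpoint, start Z0 = {t4}, keep only states in Sat with every successor in Z. Z1 = ∅; fixed.
Sat(AG empty) = ∅
Sat(~valid -> (AG empty)) = {t0, t3}
Sat(EX (~valid -> (AG empty))) = {s : some successor in {t0, t3}} = {t3, t5}

{t3, t5}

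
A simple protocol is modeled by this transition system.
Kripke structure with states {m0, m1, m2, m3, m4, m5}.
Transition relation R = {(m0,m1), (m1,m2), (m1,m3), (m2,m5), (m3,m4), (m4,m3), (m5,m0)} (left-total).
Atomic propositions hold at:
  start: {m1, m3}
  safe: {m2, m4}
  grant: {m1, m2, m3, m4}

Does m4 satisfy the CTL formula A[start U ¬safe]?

No

Sat(¬safe) = {m0, m1, m3, m5}
A[start U ¬safe]: least fixpoint, start Z0 = Sat(¬safe) = {m0, m1, m3, m5}, add states in Sat(start) with every successor in Z. Already a fixed point.
Sat(A[start U ¬safe]) = {m0, m1, m3, m5}
m4 ∉ Sat(A[start U ¬safe]) = {m0, m1, m3, m5}, so the formula does not hold at m4.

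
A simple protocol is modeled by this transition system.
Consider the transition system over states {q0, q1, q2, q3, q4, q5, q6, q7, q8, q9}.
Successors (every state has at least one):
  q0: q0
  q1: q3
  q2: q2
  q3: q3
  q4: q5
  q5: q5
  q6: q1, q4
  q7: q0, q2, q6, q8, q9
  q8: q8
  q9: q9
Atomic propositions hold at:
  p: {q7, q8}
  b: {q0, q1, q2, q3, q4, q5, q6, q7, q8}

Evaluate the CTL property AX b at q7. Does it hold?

No

Sat(AX b) = {s : every successor in {q0, q1, q2, q3, q4, q5, q6, q7, q8}} = {q0, q1, q2, q3, q4, q5, q6, q8}
q7 ∉ Sat(AX b) = {q0, q1, q2, q3, q4, q5, q6, q8}, so the formula does not hold at q7.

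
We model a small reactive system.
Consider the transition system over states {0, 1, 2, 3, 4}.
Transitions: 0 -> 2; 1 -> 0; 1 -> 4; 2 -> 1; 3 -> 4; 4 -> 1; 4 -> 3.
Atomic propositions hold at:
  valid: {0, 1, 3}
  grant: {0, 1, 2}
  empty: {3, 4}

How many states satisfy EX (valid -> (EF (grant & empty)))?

Sat(grant & empty) = ∅
EF (grant & empty): least fixpoint, start Z0 = ∅, add states with some successor in Z. Already a fixed point.
Sat(EF (grant & empty)) = ∅
Sat(valid -> (EF (grant & empty))) = {2, 4}
Sat(EX (valid -> (EF (grant & empty)))) = {s : some successor in {2, 4}} = {0, 1, 3}
|Sat(EX (valid -> (EF (grant & empty))))| = |{0, 1, 3}| = 3.

3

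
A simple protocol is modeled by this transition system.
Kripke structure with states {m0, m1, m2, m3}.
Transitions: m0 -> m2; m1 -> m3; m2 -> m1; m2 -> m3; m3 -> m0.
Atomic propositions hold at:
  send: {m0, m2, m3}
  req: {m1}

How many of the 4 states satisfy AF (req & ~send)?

1

Sat(~send) = {m1}
Sat(req & ~send) = {m1}
AF (req & ~send): least fixpoint, start Z0 = {m1}, add states with every successor in Z. Already a fixed point.
Sat(AF (req & ~send)) = {m1}
|Sat(AF (req & ~send))| = |{m1}| = 1.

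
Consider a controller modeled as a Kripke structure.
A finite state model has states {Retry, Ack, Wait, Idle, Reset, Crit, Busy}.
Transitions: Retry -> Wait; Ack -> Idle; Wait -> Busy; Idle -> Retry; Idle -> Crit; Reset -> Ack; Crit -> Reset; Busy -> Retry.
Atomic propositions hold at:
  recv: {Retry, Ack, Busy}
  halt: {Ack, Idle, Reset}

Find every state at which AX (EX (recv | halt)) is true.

Sat(recv | halt) = {Retry, Ack, Idle, Reset, Busy}
Sat(EX (recv | halt)) = {s : some successor in {Retry, Ack, Idle, Reset, Busy}} = {Ack, Wait, Idle, Reset, Crit, Busy}
Sat(AX (EX (recv | halt))) = {s : every successor in {Ack, Wait, Idle, Reset, Crit, Busy}} = {Retry, Ack, Wait, Reset, Crit}

{Retry, Ack, Wait, Reset, Crit}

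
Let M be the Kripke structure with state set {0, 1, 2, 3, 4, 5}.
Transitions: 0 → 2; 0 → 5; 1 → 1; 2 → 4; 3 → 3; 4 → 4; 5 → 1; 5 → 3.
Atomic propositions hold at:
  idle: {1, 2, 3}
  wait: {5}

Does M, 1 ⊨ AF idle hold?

Yes

AF idle: least fixpoint, start Z0 = {1, 2, 3}, add states with every successor in Z. Z1 = {1, 2, 3, 5}; Z2 = {0, 1, 2, 3, 5}; fixed.
Sat(AF idle) = {0, 1, 2, 3, 5}
1 ∈ Sat(AF idle) = {0, 1, 2, 3, 5}, so the formula holds at 1.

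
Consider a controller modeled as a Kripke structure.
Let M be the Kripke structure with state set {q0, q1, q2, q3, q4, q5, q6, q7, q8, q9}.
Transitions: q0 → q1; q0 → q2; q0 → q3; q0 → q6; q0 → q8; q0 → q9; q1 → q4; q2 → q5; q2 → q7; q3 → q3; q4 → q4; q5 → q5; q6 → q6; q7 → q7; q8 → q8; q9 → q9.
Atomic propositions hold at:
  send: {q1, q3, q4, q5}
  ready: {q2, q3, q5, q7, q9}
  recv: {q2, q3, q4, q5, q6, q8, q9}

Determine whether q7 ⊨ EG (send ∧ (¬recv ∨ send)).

Sat(¬recv) = {q0, q1, q7}
Sat(¬recv ∨ send) = {q0, q1, q3, q4, q5, q7}
Sat(send ∧ (¬recv ∨ send)) = {q1, q3, q4, q5}
EG (send ∧ (¬recv ∨ send)): greatest fixpoint, start Z0 = {q1, q3, q4, q5}, keep only states in Sat with some successor in Z. Already a fixed point.
Sat(EG (send ∧ (¬recv ∨ send))) = {q1, q3, q4, q5}
q7 ∉ Sat(EG (send ∧ (¬recv ∨ send))) = {q1, q3, q4, q5}, so the formula does not hold at q7.

No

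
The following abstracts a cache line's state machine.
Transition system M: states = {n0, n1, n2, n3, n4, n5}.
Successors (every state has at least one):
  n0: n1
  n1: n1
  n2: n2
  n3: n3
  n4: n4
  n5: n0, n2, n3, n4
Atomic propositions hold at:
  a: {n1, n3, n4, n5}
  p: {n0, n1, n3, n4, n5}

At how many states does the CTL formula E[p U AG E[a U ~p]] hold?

Sat(~p) = {n2}
E[a U ~p]: least fixpoint, start Z0 = Sat(~p) = {n2}, add states in Sat(a) with some successor in Z. Z1 = {n2, n5}; fixed.
Sat(E[a U ~p]) = {n2, n5}
AG E[a U ~p]: greatest fixpoint, start Z0 = {n2, n5}, keep only states in Sat with every successor in Z. Z1 = {n2}; fixed.
Sat(AG E[a U ~p]) = {n2}
E[p U AG E[a U ~p]]: least fixpoint, start Z0 = Sat(AG E[a U ~p]) = {n2}, add states in Sat(p) with some successor in Z. Z1 = {n2, n5}; fixed.
Sat(E[p U AG E[a U ~p]]) = {n2, n5}
|Sat(E[p U AG E[a U ~p]])| = |{n2, n5}| = 2.

2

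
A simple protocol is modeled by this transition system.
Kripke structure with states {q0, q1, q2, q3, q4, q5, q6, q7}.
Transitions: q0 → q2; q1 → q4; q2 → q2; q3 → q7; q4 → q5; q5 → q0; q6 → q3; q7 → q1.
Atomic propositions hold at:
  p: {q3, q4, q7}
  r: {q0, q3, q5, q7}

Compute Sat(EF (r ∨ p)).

Sat(r ∨ p) = {q0, q3, q4, q5, q7}
EF (r ∨ p): least fixpoint, start Z0 = {q0, q3, q4, q5, q7}, add states with some successor in Z. Z1 = {q0, q1, q3, q4, q5, q6, q7}; fixed.
Sat(EF (r ∨ p)) = {q0, q1, q3, q4, q5, q6, q7}

{q0, q1, q3, q4, q5, q6, q7}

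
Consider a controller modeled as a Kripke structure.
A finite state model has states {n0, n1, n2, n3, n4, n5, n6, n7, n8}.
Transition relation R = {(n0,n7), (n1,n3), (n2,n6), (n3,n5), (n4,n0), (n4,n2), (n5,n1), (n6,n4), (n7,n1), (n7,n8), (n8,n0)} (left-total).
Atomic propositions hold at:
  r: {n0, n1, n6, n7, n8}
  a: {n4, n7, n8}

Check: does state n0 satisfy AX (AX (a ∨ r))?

Sat(a ∨ r) = {n0, n1, n4, n6, n7, n8}
Sat(AX (a ∨ r)) = {s : every successor in {n0, n1, n4, n6, n7, n8}} = {n0, n2, n5, n6, n7, n8}
Sat(AX (AX (a ∨ r))) = {s : every successor in {n0, n2, n5, n6, n7, n8}} = {n0, n2, n3, n4, n8}
n0 ∈ Sat(AX (AX (a ∨ r))) = {n0, n2, n3, n4, n8}, so the formula holds at n0.

Yes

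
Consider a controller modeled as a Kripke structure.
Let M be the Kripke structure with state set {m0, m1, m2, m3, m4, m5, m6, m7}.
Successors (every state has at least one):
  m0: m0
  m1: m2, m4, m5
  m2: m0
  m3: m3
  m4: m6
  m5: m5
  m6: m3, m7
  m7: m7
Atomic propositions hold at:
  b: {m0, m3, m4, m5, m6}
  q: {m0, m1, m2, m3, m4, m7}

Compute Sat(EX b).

Sat(EX b) = {s : some successor in {m0, m3, m4, m5, m6}} = {m0, m1, m2, m3, m4, m5, m6}

{m0, m1, m2, m3, m4, m5, m6}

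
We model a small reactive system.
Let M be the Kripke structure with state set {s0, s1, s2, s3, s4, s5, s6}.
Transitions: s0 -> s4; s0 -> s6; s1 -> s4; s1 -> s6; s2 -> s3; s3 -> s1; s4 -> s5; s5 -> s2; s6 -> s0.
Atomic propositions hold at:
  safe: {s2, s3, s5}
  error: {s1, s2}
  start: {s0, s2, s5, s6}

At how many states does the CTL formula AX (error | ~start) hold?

3

Sat(~start) = {s1, s3, s4}
Sat(error | ~start) = {s1, s2, s3, s4}
Sat(AX (error | ~start)) = {s : every successor in {s1, s2, s3, s4}} = {s2, s3, s5}
|Sat(AX (error | ~start))| = |{s2, s3, s5}| = 3.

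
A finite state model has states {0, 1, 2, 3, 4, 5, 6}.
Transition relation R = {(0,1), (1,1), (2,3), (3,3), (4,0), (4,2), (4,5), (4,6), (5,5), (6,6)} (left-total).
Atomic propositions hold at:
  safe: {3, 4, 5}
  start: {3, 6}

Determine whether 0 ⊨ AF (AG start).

AG start: greatest fixpoint, start Z0 = {3, 6}, keep only states in Sat with every successor in Z. Already a fixed point.
Sat(AG start) = {3, 6}
AF (AG start): least fixpoint, start Z0 = {3, 6}, add states with every successor in Z. Z1 = {2, 3, 6}; fixed.
Sat(AF (AG start)) = {2, 3, 6}
0 ∉ Sat(AF (AG start)) = {2, 3, 6}, so the formula does not hold at 0.

No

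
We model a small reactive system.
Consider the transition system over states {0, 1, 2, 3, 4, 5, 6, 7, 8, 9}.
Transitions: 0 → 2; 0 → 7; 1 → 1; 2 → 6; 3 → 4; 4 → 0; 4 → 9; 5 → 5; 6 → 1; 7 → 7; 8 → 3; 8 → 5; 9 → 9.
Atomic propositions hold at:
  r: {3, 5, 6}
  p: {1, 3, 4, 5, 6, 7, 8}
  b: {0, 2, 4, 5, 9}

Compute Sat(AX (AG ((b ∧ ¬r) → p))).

Sat(¬r) = {0, 1, 2, 4, 7, 8, 9}
Sat(b ∧ ¬r) = {0, 2, 4, 9}
Sat((b ∧ ¬r) → p) = {1, 3, 4, 5, 6, 7, 8}
AG ((b ∧ ¬r) → p): greatest fixpoint, start Z0 = {1, 3, 4, 5, 6, 7, 8}, keep only states in Sat with every successor in Z. Z1 = {1, 3, 5, 6, 7, 8}; Z2 = {1, 5, 6, 7, 8}; Z3 = {1, 5, 6, 7}; fixed.
Sat(AG ((b ∧ ¬r) → p)) = {1, 5, 6, 7}
Sat(AX (AG ((b ∧ ¬r) → p))) = {s : every successor in {1, 5, 6, 7}} = {1, 2, 5, 6, 7}

{1, 2, 5, 6, 7}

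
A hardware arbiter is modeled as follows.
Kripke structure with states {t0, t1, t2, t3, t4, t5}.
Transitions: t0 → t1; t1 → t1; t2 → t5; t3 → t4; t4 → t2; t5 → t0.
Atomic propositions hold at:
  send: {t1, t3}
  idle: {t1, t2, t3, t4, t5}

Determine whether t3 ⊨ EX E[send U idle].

E[send U idle]: least fixpoint, start Z0 = Sat(idle) = {t1, t2, t3, t4, t5}, add states in Sat(send) with some successor in Z. Already a fixed point.
Sat(E[send U idle]) = {t1, t2, t3, t4, t5}
Sat(EX E[send U idle]) = {s : some successor in {t1, t2, t3, t4, t5}} = {t0, t1, t2, t3, t4}
t3 ∈ Sat(EX E[send U idle]) = {t0, t1, t2, t3, t4}, so the formula holds at t3.

Yes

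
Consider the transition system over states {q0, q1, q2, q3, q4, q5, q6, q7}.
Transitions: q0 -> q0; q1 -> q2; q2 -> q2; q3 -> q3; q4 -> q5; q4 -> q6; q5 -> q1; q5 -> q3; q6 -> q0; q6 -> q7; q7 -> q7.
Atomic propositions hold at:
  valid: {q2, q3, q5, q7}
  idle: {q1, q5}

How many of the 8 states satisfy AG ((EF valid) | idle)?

EF valid: least fixpoint, start Z0 = {q2, q3, q5, q7}, add states with some successor in Z. Z1 = {q1, q2, q3, q4, q5, q6, q7}; fixed.
Sat(EF valid) = {q1, q2, q3, q4, q5, q6, q7}
Sat((EF valid) | idle) = {q1, q2, q3, q4, q5, q6, q7}
AG ((EF valid) | idle): greatest fixpoint, start Z0 = {q1, q2, q3, q4, q5, q6, q7}, keep only states in Sat with every successor in Z. Z1 = {q1, q2, q3, q4, q5, q7}; Z2 = {q1, q2, q3, q5, q7}; fixed.
Sat(AG ((EF valid) | idle)) = {q1, q2, q3, q5, q7}
|Sat(AG ((EF valid) | idle))| = |{q1, q2, q3, q5, q7}| = 5.

5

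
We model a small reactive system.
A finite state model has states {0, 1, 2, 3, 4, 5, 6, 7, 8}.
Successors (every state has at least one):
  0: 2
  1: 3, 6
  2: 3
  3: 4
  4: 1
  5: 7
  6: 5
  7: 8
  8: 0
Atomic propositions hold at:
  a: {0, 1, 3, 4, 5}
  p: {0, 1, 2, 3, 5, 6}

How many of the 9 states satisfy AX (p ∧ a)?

4

Sat(p ∧ a) = {0, 1, 3, 5}
Sat(AX (p ∧ a)) = {s : every successor in {0, 1, 3, 5}} = {2, 4, 6, 8}
|Sat(AX (p ∧ a))| = |{2, 4, 6, 8}| = 4.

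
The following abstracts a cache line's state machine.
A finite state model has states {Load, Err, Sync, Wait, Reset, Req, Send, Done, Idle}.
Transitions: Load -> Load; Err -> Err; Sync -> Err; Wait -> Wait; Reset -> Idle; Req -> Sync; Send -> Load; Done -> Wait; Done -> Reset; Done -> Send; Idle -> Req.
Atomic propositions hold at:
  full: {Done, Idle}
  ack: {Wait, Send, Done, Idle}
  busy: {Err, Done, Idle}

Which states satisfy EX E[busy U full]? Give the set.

{Reset}

E[busy U full]: least fixpoint, start Z0 = Sat(full) = {Done, Idle}, add states in Sat(busy) with some successor in Z. Already a fixed point.
Sat(E[busy U full]) = {Done, Idle}
Sat(EX E[busy U full]) = {s : some successor in {Done, Idle}} = {Reset}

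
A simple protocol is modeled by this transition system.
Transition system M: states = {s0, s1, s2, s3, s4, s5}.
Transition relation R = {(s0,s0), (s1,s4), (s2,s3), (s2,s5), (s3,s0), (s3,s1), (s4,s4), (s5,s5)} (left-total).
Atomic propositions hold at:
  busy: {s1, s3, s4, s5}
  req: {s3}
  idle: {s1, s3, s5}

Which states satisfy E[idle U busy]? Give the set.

E[idle U busy]: least fixpoint, start Z0 = Sat(busy) = {s1, s3, s4, s5}, add states in Sat(idle) with some successor in Z. Already a fixed point.
Sat(E[idle U busy]) = {s1, s3, s4, s5}

{s1, s3, s4, s5}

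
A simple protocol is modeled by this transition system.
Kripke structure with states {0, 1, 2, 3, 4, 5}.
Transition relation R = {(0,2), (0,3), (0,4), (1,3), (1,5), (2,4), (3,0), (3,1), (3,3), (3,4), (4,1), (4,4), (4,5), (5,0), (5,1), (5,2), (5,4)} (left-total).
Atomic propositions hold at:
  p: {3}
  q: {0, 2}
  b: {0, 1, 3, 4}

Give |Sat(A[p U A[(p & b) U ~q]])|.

4

Sat(p & b) = {3}
Sat(~q) = {1, 3, 4, 5}
A[(p & b) U ~q]: least fixpoint, start Z0 = Sat(~q) = {1, 3, 4, 5}, add states in Sat(p & b) with every successor in Z. Already a fixed point.
Sat(A[(p & b) U ~q]) = {1, 3, 4, 5}
A[p U A[(p & b) U ~q]]: least fixpoint, start Z0 = Sat(A[(p & b) U ~q]) = {1, 3, 4, 5}, add states in Sat(p) with every successor in Z. Already a fixed point.
Sat(A[p U A[(p & b) U ~q]]) = {1, 3, 4, 5}
|Sat(A[p U A[(p & b) U ~q]])| = |{1, 3, 4, 5}| = 4.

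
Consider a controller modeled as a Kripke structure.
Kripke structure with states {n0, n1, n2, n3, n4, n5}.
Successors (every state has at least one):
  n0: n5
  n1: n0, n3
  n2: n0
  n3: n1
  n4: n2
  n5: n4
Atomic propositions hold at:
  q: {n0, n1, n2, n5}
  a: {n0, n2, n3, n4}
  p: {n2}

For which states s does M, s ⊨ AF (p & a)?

Sat(p & a) = {n2}
AF (p & a): least fixpoint, start Z0 = {n2}, add states with every successor in Z. Z1 = {n2, n4}; Z2 = {n2, n4, n5}; Z3 = {n0, n2, n4, n5}; fixed.
Sat(AF (p & a)) = {n0, n2, n4, n5}

{n0, n2, n4, n5}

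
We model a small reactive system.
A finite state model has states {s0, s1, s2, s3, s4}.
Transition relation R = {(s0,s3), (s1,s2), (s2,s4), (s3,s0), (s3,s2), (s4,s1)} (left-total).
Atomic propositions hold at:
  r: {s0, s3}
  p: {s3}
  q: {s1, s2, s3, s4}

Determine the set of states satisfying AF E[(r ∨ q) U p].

Sat(r ∨ q) = {s0, s1, s2, s3, s4}
E[(r ∨ q) U p]: least fixpoint, start Z0 = Sat(p) = {s3}, add states in Sat(r ∨ q) with some successor in Z. Z1 = {s0, s3}; fixed.
Sat(E[(r ∨ q) U p]) = {s0, s3}
AF E[(r ∨ q) U p]: least fixpoint, start Z0 = {s0, s3}, add states with every successor in Z. Already a fixed point.
Sat(AF E[(r ∨ q) U p]) = {s0, s3}

{s0, s3}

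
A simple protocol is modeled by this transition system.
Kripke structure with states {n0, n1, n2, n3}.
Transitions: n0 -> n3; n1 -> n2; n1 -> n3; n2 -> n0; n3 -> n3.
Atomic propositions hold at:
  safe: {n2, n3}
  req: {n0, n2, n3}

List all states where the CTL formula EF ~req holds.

Sat(~req) = {n1}
EF ~req: least fixpoint, start Z0 = {n1}, add states with some successor in Z. Already a fixed point.
Sat(EF ~req) = {n1}

{n1}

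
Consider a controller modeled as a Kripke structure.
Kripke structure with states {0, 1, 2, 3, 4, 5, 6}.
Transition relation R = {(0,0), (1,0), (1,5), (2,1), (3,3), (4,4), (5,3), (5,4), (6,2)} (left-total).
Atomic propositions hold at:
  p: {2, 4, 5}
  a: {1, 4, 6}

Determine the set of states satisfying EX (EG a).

{4, 5}

EG a: greatest fixpoint, start Z0 = {1, 4, 6}, keep only states in Sat with some successor in Z. Z1 = {4}; fixed.
Sat(EG a) = {4}
Sat(EX (EG a)) = {s : some successor in {4}} = {4, 5}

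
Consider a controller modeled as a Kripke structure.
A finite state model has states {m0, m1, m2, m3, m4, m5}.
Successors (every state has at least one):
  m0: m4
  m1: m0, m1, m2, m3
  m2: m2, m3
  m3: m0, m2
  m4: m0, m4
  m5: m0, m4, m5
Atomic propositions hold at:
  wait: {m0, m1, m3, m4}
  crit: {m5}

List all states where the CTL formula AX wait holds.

Sat(AX wait) = {s : every successor in {m0, m1, m3, m4}} = {m0, m4}

{m0, m4}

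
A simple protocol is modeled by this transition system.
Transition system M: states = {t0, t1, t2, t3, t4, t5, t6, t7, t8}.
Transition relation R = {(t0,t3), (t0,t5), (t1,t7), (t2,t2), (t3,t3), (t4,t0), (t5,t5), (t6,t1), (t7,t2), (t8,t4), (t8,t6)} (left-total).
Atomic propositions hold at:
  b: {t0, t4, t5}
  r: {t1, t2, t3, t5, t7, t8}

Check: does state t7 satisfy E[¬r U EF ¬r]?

No

Sat(¬r) = {t0, t4, t6}
EF ¬r: least fixpoint, start Z0 = {t0, t4, t6}, add states with some successor in Z. Z1 = {t0, t4, t6, t8}; fixed.
Sat(EF ¬r) = {t0, t4, t6, t8}
E[¬r U EF ¬r]: least fixpoint, start Z0 = Sat(EF ¬r) = {t0, t4, t6, t8}, add states in Sat(¬r) with some successor in Z. Already a fixed point.
Sat(E[¬r U EF ¬r]) = {t0, t4, t6, t8}
t7 ∉ Sat(E[¬r U EF ¬r]) = {t0, t4, t6, t8}, so the formula does not hold at t7.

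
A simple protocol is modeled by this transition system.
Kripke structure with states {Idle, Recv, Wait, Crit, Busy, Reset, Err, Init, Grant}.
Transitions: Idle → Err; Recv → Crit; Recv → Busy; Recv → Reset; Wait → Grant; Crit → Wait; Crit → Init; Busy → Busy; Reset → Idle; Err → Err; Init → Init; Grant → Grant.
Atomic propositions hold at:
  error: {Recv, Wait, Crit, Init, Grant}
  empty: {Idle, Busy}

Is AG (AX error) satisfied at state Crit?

Sat(AX error) = {s : every successor in {Recv, Wait, Crit, Init, Grant}} = {Wait, Crit, Init, Grant}
AG (AX error): greatest fixpoint, start Z0 = {Wait, Crit, Init, Grant}, keep only states in Sat with every successor in Z. Already a fixed point.
Sat(AG (AX error)) = {Wait, Crit, Init, Grant}
Crit ∈ Sat(AG (AX error)) = {Wait, Crit, Init, Grant}, so the formula holds at Crit.

Yes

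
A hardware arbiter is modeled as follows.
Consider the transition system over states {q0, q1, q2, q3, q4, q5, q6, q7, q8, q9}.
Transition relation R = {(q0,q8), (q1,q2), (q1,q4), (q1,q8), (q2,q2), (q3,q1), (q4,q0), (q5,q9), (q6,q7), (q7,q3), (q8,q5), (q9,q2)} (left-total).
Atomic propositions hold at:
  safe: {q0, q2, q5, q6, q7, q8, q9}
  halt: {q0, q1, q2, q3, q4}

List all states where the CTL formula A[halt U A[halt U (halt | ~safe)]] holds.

{q0, q1, q2, q3, q4}

Sat(~safe) = {q1, q3, q4}
Sat(halt | ~safe) = {q0, q1, q2, q3, q4}
A[halt U (halt | ~safe)]: least fixpoint, start Z0 = Sat((halt | ~safe)) = {q0, q1, q2, q3, q4}, add states in Sat(halt) with every successor in Z. Already a fixed point.
Sat(A[halt U (halt | ~safe)]) = {q0, q1, q2, q3, q4}
A[halt U A[halt U (halt | ~safe)]]: least fixpoint, start Z0 = Sat(A[halt U (halt | ~safe)]) = {q0, q1, q2, q3, q4}, add states in Sat(halt) with every successor in Z. Already a fixed point.
Sat(A[halt U A[halt U (halt | ~safe)]]) = {q0, q1, q2, q3, q4}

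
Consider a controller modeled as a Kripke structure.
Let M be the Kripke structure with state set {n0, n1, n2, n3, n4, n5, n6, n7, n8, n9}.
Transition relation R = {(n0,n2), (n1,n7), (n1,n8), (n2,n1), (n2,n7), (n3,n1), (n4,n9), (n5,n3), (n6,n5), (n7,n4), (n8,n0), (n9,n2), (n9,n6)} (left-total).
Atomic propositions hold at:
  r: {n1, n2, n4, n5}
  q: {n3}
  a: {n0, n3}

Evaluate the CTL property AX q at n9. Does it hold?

Sat(AX q) = {s : every successor in {n3}} = {n5}
n9 ∉ Sat(AX q) = {n5}, so the formula does not hold at n9.

No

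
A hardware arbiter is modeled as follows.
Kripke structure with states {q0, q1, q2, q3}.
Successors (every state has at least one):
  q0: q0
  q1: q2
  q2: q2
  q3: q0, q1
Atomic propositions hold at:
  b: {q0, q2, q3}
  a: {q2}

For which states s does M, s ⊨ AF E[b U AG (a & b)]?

{q1, q2}

Sat(a & b) = {q2}
AG (a & b): greatest fixpoint, start Z0 = {q2}, keep only states in Sat with every successor in Z. Already a fixed point.
Sat(AG (a & b)) = {q2}
E[b U AG (a & b)]: least fixpoint, start Z0 = Sat(AG (a & b)) = {q2}, add states in Sat(b) with some successor in Z. Already a fixed point.
Sat(E[b U AG (a & b)]) = {q2}
AF E[b U AG (a & b)]: least fixpoint, start Z0 = {q2}, add states with every successor in Z. Z1 = {q1, q2}; fixed.
Sat(AF E[b U AG (a & b)]) = {q1, q2}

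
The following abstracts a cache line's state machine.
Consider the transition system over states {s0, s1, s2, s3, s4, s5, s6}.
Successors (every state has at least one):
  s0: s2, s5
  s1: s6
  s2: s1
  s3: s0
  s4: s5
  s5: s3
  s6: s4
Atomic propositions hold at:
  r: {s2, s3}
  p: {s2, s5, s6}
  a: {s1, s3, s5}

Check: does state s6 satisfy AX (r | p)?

No

Sat(r | p) = {s2, s3, s5, s6}
Sat(AX (r | p)) = {s : every successor in {s2, s3, s5, s6}} = {s0, s1, s4, s5}
s6 ∉ Sat(AX (r | p)) = {s0, s1, s4, s5}, so the formula does not hold at s6.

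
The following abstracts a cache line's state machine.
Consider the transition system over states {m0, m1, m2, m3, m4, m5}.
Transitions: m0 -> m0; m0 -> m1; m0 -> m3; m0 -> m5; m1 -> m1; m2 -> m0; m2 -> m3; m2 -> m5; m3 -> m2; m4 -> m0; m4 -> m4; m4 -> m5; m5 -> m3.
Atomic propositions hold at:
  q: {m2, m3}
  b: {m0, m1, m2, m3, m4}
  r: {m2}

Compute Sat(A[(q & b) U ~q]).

{m0, m1, m4, m5}

Sat(q & b) = {m2, m3}
Sat(~q) = {m0, m1, m4, m5}
A[(q & b) U ~q]: least fixpoint, start Z0 = Sat(~q) = {m0, m1, m4, m5}, add states in Sat(q & b) with every successor in Z. Already a fixed point.
Sat(A[(q & b) U ~q]) = {m0, m1, m4, m5}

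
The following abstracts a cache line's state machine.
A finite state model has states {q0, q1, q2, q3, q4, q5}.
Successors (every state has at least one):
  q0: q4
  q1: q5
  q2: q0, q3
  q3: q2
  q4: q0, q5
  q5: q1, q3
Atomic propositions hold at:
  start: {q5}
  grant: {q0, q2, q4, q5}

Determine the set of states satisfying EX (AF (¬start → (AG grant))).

Sat(¬start) = {q0, q1, q2, q3, q4}
AG grant: greatest fixpoint, start Z0 = {q0, q2, q4, q5}, keep only states in Sat with every successor in Z. Z1 = {q0, q4}; Z2 = {q0}; Z3 = ∅; fixed.
Sat(AG grant) = ∅
Sat(¬start → (AG grant)) = {q5}
AF (¬start → (AG grant)): least fixpoint, start Z0 = {q5}, add states with every successor in Z. Z1 = {q1, q5}; fixed.
Sat(AF (¬start → (AG grant))) = {q1, q5}
Sat(EX (AF (¬start → (AG grant)))) = {s : some successor in {q1, q5}} = {q1, q4, q5}

{q1, q4, q5}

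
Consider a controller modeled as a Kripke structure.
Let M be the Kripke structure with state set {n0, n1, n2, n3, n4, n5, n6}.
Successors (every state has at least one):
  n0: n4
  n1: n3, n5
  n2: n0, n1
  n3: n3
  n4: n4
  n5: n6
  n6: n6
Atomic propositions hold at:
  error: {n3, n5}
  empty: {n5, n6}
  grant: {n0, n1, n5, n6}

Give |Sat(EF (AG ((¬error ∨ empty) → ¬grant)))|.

Sat(¬error) = {n0, n1, n2, n4, n6}
Sat(¬error ∨ empty) = {n0, n1, n2, n4, n5, n6}
Sat(¬grant) = {n2, n3, n4}
Sat((¬error ∨ empty) → ¬grant) = {n2, n3, n4}
AG ((¬error ∨ empty) → ¬grant): greatest fixpoint, start Z0 = {n2, n3, n4}, keep only states in Sat with every successor in Z. Z1 = {n3, n4}; fixed.
Sat(AG ((¬error ∨ empty) → ¬grant)) = {n3, n4}
EF (AG ((¬error ∨ empty) → ¬grant)): least fixpoint, start Z0 = {n3, n4}, add states with some successor in Z. Z1 = {n0, n1, n3, n4}; Z2 = {n0, n1, n2, n3, n4}; fixed.
Sat(EF (AG ((¬error ∨ empty) → ¬grant))) = {n0, n1, n2, n3, n4}
|Sat(EF (AG ((¬error ∨ empty) → ¬grant)))| = |{n0, n1, n2, n3, n4}| = 5.

5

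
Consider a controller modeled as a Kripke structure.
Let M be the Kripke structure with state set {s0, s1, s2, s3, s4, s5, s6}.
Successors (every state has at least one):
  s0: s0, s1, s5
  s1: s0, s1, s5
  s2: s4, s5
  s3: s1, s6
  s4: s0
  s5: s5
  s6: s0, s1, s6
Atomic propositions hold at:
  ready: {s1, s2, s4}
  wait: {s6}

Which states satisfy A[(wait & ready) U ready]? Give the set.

Sat(wait & ready) = ∅
A[(wait & ready) U ready]: least fixpoint, start Z0 = Sat(ready) = {s1, s2, s4}, add states in Sat(wait & ready) with every successor in Z. Already a fixed point.
Sat(A[(wait & ready) U ready]) = {s1, s2, s4}

{s1, s2, s4}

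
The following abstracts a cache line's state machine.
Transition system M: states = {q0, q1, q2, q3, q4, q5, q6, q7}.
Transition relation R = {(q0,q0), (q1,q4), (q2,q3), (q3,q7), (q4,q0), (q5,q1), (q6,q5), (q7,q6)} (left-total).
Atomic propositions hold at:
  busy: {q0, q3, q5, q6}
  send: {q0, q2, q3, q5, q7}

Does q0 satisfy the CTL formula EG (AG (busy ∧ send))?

Sat(busy ∧ send) = {q0, q3, q5}
AG (busy ∧ send): greatest fixpoint, start Z0 = {q0, q3, q5}, keep only states in Sat with every successor in Z. Z1 = {q0}; fixed.
Sat(AG (busy ∧ send)) = {q0}
EG (AG (busy ∧ send)): greatest fixpoint, start Z0 = {q0}, keep only states in Sat with some successor in Z. Already a fixed point.
Sat(EG (AG (busy ∧ send))) = {q0}
q0 ∈ Sat(EG (AG (busy ∧ send))) = {q0}, so the formula holds at q0.

Yes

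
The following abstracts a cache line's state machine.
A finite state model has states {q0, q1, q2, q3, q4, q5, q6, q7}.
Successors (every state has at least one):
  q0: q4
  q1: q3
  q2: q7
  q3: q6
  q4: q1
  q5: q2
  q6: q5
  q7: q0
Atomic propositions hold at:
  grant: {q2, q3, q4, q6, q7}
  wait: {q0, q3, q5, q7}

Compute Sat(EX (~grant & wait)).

{q6, q7}

Sat(~grant) = {q0, q1, q5}
Sat(~grant & wait) = {q0, q5}
Sat(EX (~grant & wait)) = {s : some successor in {q0, q5}} = {q6, q7}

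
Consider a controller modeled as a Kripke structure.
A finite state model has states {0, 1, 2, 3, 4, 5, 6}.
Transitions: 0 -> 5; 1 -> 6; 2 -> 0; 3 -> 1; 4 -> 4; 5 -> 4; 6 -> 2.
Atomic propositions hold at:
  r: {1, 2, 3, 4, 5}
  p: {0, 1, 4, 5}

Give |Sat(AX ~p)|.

2

Sat(~p) = {2, 3, 6}
Sat(AX ~p) = {s : every successor in {2, 3, 6}} = {1, 6}
|Sat(AX ~p)| = |{1, 6}| = 2.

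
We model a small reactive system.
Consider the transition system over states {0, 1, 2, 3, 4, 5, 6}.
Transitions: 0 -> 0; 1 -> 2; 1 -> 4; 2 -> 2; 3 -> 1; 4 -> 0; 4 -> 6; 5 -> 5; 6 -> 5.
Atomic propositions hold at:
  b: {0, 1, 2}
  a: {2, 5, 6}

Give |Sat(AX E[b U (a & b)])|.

Sat(a & b) = {2}
E[b U (a & b)]: least fixpoint, start Z0 = Sat((a & b)) = {2}, add states in Sat(b) with some successor in Z. Z1 = {1, 2}; fixed.
Sat(E[b U (a & b)]) = {1, 2}
Sat(AX E[b U (a & b)]) = {s : every successor in {1, 2}} = {2, 3}
|Sat(AX E[b U (a & b)])| = |{2, 3}| = 2.

2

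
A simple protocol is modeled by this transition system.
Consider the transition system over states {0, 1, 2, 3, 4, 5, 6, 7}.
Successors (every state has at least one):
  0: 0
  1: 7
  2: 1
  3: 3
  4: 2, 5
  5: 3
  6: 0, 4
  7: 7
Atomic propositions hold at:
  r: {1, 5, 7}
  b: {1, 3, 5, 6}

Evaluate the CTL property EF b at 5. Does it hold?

Yes

EF b: least fixpoint, start Z0 = {1, 3, 5, 6}, add states with some successor in Z. Z1 = {1, 2, 3, 4, 5, 6}; fixed.
Sat(EF b) = {1, 2, 3, 4, 5, 6}
5 ∈ Sat(EF b) = {1, 2, 3, 4, 5, 6}, so the formula holds at 5.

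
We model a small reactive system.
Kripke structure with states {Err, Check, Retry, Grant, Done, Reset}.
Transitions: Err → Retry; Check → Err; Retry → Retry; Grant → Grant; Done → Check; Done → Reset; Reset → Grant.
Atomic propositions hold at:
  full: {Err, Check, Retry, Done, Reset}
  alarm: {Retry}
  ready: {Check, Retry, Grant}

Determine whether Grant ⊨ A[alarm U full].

A[alarm U full]: least fixpoint, start Z0 = Sat(full) = {Err, Check, Retry, Done, Reset}, add states in Sat(alarm) with every successor in Z. Already a fixed point.
Sat(A[alarm U full]) = {Err, Check, Retry, Done, Reset}
Grant ∉ Sat(A[alarm U full]) = {Err, Check, Retry, Done, Reset}, so the formula does not hold at Grant.

No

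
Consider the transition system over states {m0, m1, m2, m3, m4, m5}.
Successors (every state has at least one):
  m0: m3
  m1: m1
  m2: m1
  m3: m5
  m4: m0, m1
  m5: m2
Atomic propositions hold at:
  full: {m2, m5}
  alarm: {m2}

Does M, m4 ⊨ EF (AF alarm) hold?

AF alarm: least fixpoint, start Z0 = {m2}, add states with every successor in Z. Z1 = {m2, m5}; Z2 = {m2, m3, m5}; Z3 = {m0, m2, m3, m5}; fixed.
Sat(AF alarm) = {m0, m2, m3, m5}
EF (AF alarm): least fixpoint, start Z0 = {m0, m2, m3, m5}, add states with some successor in Z. Z1 = {m0, m2, m3, m4, m5}; fixed.
Sat(EF (AF alarm)) = {m0, m2, m3, m4, m5}
m4 ∈ Sat(EF (AF alarm)) = {m0, m2, m3, m4, m5}, so the formula holds at m4.

Yes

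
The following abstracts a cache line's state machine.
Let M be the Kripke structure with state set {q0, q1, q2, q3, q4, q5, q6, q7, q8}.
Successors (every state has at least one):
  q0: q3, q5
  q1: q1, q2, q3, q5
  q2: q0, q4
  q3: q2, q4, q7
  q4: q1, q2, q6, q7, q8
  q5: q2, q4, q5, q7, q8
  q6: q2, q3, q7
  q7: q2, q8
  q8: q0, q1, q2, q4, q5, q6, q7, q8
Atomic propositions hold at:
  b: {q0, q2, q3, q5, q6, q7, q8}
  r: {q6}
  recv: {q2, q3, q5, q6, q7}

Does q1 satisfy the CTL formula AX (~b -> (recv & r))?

Sat(~b) = {q1, q4}
Sat(recv & r) = {q6}
Sat(~b -> (recv & r)) = {q0, q2, q3, q5, q6, q7, q8}
Sat(AX (~b -> (recv & r))) = {s : every successor in {q0, q2, q3, q5, q6, q7, q8}} = {q0, q6, q7}
q1 ∉ Sat(AX (~b -> (recv & r))) = {q0, q6, q7}, so the formula does not hold at q1.

No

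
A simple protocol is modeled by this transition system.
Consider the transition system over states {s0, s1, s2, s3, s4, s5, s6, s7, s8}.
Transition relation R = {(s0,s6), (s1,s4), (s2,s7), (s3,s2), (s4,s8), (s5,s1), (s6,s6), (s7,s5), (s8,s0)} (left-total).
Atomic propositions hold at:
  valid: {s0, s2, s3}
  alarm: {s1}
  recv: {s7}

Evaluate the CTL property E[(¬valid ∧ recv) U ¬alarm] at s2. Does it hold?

Yes

Sat(¬valid) = {s1, s4, s5, s6, s7, s8}
Sat(¬valid ∧ recv) = {s7}
Sat(¬alarm) = {s0, s2, s3, s4, s5, s6, s7, s8}
E[(¬valid ∧ recv) U ¬alarm]: least fixpoint, start Z0 = Sat(¬alarm) = {s0, s2, s3, s4, s5, s6, s7, s8}, add states in Sat(¬valid ∧ recv) with some successor in Z. Already a fixed point.
Sat(E[(¬valid ∧ recv) U ¬alarm]) = {s0, s2, s3, s4, s5, s6, s7, s8}
s2 ∈ Sat(E[(¬valid ∧ recv) U ¬alarm]) = {s0, s2, s3, s4, s5, s6, s7, s8}, so the formula holds at s2.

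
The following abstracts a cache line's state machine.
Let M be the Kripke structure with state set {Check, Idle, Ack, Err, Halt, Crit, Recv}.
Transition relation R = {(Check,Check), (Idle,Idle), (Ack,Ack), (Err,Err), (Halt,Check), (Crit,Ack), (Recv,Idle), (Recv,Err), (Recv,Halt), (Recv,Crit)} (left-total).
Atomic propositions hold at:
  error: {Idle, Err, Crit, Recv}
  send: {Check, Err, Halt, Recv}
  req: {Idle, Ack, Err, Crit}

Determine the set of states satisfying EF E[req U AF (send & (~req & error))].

Sat(~req) = {Check, Halt, Recv}
Sat(~req & error) = {Recv}
Sat(send & (~req & error)) = {Recv}
AF (send & (~req & error)): least fixpoint, start Z0 = {Recv}, add states with every successor in Z. Already a fixed point.
Sat(AF (send & (~req & error))) = {Recv}
E[req U AF (send & (~req & error))]: least fixpoint, start Z0 = Sat(AF (send & (~req & error))) = {Recv}, add states in Sat(req) with some successor in Z. Already a fixed point.
Sat(E[req U AF (send & (~req & error))]) = {Recv}
EF E[req U AF (send & (~req & error))]: least fixpoint, start Z0 = {Recv}, add states with some successor in Z. Already a fixed point.
Sat(EF E[req U AF (send & (~req & error))]) = {Recv}

{Recv}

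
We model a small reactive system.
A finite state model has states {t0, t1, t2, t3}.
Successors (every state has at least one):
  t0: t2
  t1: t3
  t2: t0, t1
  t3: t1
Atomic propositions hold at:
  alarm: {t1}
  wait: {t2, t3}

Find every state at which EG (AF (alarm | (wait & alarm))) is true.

Sat(wait & alarm) = ∅
Sat(alarm | (wait & alarm)) = {t1}
AF (alarm | (wait & alarm)): least fixpoint, start Z0 = {t1}, add states with every successor in Z. Z1 = {t1, t3}; fixed.
Sat(AF (alarm | (wait & alarm))) = {t1, t3}
EG (AF (alarm | (wait & alarm))): greatest fixpoint, start Z0 = {t1, t3}, keep only states in Sat with some successor in Z. Already a fixed point.
Sat(EG (AF (alarm | (wait & alarm)))) = {t1, t3}

{t1, t3}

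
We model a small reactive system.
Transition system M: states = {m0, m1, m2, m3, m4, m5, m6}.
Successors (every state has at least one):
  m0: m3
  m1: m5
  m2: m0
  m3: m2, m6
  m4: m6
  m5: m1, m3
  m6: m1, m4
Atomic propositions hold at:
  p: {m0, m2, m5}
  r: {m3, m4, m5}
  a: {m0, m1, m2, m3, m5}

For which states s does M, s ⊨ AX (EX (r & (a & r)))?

{m1, m2}

Sat(a & r) = {m3, m5}
Sat(r & (a & r)) = {m3, m5}
Sat(EX (r & (a & r))) = {s : some successor in {m3, m5}} = {m0, m1, m5}
Sat(AX (EX (r & (a & r)))) = {s : every successor in {m0, m1, m5}} = {m1, m2}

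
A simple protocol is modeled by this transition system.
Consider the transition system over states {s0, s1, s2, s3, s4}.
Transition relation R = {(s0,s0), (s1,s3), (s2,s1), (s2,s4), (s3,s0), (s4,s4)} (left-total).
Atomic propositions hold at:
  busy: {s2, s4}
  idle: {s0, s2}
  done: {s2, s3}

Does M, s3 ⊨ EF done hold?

EF done: least fixpoint, start Z0 = {s2, s3}, add states with some successor in Z. Z1 = {s1, s2, s3}; fixed.
Sat(EF done) = {s1, s2, s3}
s3 ∈ Sat(EF done) = {s1, s2, s3}, so the formula holds at s3.

Yes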